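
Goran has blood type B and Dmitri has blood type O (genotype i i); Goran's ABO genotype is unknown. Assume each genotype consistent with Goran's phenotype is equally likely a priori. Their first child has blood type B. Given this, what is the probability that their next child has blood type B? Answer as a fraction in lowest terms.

5/6

Possible genotypes: Goran ∈ {I^B I^B, I^B i}; Dmitri ∈ {i i}.
Weight each parental genotype pair by prior × P(type-B child):
  I^B I^B × i i: posterior weight 2/3; P(next child type B) = 1.
  I^B i × i i: posterior weight 1/3; P(next child type B) = 1/2.
Weighted sum = 5/6.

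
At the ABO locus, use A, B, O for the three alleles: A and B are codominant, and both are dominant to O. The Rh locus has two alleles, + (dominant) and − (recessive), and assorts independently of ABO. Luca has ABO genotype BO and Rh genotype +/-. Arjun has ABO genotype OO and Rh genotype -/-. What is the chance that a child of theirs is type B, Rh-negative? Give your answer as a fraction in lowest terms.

1/4

ABO cross BO × OO → offspring phenotypes: 1/2 O, 1/2 B.
Rh cross +/- × -/- → 1/2 Rh+, 1/2 Rh-.
Independent loci: P(type B, Rh-negative) = 1/2 × 1/2 = 1/4.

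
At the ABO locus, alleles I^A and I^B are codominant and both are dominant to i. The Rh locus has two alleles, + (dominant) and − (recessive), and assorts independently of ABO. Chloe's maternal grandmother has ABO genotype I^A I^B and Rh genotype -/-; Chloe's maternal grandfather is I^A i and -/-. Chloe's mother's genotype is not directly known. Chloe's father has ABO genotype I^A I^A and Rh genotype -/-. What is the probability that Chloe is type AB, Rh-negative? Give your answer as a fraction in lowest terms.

Chloe's mother's ABO genotype from I^A I^B × I^A i: 1/4 I^A I^A, 1/4 I^A I^B, 1/4 I^A i, 1/4 I^B i.
Crossing each possibility with the father I^A I^A and summing P(type AB): 1/4·0 + 1/4·1/2 + 1/4·0 + 1/4·1/2 = 1/4.
Similarly for Rh via the mother's Rh distribution: P(Rh-) = 1.
Independent loci: 1/4 × 1 = 1/4.

1/4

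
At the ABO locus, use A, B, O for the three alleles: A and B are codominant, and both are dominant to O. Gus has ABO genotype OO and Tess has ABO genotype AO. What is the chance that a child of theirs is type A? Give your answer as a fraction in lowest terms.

1/2

ABO cross OO × AO → offspring phenotypes: 1/2 O, 1/2 A.
So P(type A) = 1/2.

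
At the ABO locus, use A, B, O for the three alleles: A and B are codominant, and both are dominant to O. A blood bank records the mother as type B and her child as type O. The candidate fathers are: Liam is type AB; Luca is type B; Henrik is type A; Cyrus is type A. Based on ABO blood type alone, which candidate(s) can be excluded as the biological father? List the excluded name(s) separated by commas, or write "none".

A candidate is excluded only if no genotype consistent with his phenotype could produce a type O child with a type B mother.
Liam (type AB): no genotype consistent with that phenotype can produce a type-O child with a type-B mother.

Liam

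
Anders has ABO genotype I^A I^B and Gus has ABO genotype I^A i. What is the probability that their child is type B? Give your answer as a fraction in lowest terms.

1/4

ABO cross I^A I^B × I^A i → offspring phenotypes: 1/2 A, 1/4 B, 1/4 AB.
So P(type B) = 1/4.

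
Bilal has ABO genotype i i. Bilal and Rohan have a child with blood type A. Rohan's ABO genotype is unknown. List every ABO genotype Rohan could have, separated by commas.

I^A I^A, I^A I^B, I^A i

For each candidate genotype of Rohan, check whether crossing it with i i can produce every observed child phenotype.
  I^A I^A → possible child types {A} ✓
  I^A I^B → possible child types {A, B} ✓
  I^A i → possible child types {O, A} ✓
  I^B I^B → possible child types {B} ✗
  I^B i → possible child types {O, B} ✗
  i i → possible child types {O} ✗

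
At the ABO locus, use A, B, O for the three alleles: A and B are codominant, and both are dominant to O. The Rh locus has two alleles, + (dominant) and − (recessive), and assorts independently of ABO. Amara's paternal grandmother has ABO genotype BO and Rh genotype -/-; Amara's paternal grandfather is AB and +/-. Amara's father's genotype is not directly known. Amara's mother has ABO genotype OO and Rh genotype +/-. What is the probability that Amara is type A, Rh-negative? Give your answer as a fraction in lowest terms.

3/32

Amara's father's ABO genotype from BO × AB: 1/4 AB, 1/4 AO, 1/4 BB, 1/4 BO.
Crossing each possibility with the mother OO and summing P(type A): 1/4·1/2 + 1/4·1/2 + 1/4·0 + 1/4·0 = 1/4.
Similarly for Rh via the father's Rh distribution: P(Rh-) = 3/8.
Independent loci: 1/4 × 3/8 = 3/32.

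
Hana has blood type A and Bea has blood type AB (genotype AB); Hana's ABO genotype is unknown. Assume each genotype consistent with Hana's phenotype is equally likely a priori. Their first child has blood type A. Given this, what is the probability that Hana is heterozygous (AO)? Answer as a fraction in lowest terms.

1/2

Possible genotypes: Hana ∈ {AA, AO}; Bea ∈ {AB}.
Weight each parental genotype pair by prior × P(type-A child):
  AA × AB: posterior weight 1/2.
  AO × AB: posterior weight 1/2.
Sum the posterior weight over pairs where Hana is AO: 1/2.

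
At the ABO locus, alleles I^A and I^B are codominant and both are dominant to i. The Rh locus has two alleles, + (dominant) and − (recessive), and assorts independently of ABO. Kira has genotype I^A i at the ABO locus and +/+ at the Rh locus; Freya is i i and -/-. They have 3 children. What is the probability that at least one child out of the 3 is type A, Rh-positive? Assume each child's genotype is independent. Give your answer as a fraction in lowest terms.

ABO cross I^A i × i i → 1/2 O, 1/2 A.
Rh cross +/+ × -/- → 1 Rh+; so P(type A, Rh-positive) = 1/2 × 1 = 1/2 per child.
P(none) = (1/2)^3 = 1/8; P(at least one) = 1 − 1/8 = 7/8.

7/8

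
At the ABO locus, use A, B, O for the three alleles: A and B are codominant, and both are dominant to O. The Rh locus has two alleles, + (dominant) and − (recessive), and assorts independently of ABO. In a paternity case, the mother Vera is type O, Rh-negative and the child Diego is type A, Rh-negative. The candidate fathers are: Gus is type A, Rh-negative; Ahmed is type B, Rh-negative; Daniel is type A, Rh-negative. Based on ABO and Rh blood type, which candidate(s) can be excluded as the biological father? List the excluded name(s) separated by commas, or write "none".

Ahmed

A candidate is excluded only if no genotype consistent with his phenotype could produce a type A, Rh-negative child with a type O, Rh-negative mother.
Ahmed (type B, Rh-): no genotype consistent with that phenotype can produce a type-A Rh- child with a type-O mother.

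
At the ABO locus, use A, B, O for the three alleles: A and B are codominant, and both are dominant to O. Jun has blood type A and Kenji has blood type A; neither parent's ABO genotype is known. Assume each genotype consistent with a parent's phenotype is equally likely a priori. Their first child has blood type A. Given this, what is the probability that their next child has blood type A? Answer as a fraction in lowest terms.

19/20

Possible genotypes: Jun ∈ {AA, AO}; Kenji ∈ {AA, AO}.
Weight each parental genotype pair by prior × P(type-A child):
  AA × AA: posterior weight 4/15; P(next child type A) = 1.
  AA × AO: posterior weight 4/15; P(next child type A) = 1.
  AO × AA: posterior weight 4/15; P(next child type A) = 1.
  AO × AO: posterior weight 1/5; P(next child type A) = 3/4.
Weighted sum = 19/20.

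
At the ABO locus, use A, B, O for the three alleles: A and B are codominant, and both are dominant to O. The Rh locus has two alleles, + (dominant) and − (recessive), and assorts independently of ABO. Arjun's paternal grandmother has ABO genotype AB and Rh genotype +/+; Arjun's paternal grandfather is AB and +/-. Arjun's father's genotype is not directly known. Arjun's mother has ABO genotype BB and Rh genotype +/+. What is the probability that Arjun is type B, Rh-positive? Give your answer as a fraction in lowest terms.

1/2

Arjun's father's ABO genotype from AB × AB: 1/4 AA, 1/2 AB, 1/4 BB.
Crossing each possibility with the mother BB and summing P(type B): 1/4·0 + 1/2·1/2 + 1/4·1 = 1/2.
Similarly for Rh via the father's Rh distribution: P(Rh+) = 1.
Independent loci: 1/2 × 1 = 1/2.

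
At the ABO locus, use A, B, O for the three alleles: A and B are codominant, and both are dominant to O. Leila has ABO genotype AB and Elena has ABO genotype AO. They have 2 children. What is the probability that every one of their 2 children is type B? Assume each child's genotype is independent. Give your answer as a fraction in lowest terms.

ABO cross AB × AO → 1/2 A, 1/4 B, 1/4 AB.
So P(type B) = 1/4 per child.
All 2 independent: (1/4)^2 = 1/16.

1/16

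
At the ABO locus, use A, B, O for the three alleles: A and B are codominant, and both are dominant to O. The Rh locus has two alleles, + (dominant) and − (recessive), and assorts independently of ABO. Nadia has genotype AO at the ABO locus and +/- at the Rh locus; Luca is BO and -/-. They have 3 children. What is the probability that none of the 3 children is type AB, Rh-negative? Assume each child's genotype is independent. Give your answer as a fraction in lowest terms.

343/512

ABO cross AO × BO → 1/4 O, 1/4 A, 1/4 B, 1/4 AB.
Rh cross +/- × -/- → 1/2 Rh+, 1/2 Rh-; so P(type AB, Rh-negative) = 1/4 × 1/2 = 1/8 per child.
P(not type AB, Rh-negative) = 7/8 for one child; (7/8)^3 = 343/512.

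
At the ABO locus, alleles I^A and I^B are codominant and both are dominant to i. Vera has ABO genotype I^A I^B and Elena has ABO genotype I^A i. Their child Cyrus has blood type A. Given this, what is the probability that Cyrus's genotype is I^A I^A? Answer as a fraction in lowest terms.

1/2

Cross I^A I^B × I^A i → 1/4 I^A I^A, 1/4 I^A I^B, 1/4 I^A i, 1/4 I^B i.
Type-A genotypes among offspring: I^A I^A (1/4), I^A i (1/4); total 1/2.
P(I^A I^A | type A) = (1/4) / (1/2) = 1/2.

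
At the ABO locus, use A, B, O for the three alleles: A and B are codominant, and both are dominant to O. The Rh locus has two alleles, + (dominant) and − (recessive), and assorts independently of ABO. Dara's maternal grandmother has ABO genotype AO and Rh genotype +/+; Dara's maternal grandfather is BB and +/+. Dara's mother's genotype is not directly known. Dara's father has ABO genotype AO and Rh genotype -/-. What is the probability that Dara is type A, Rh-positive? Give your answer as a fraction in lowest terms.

Dara's mother's ABO genotype from AO × BB: 1/2 AB, 1/2 BO.
Crossing each possibility with the father AO and summing P(type A): 1/2·1/2 + 1/2·1/4 = 3/8.
Similarly for Rh via the mother's Rh distribution: P(Rh+) = 1.
Independent loci: 3/8 × 1 = 3/8.

3/8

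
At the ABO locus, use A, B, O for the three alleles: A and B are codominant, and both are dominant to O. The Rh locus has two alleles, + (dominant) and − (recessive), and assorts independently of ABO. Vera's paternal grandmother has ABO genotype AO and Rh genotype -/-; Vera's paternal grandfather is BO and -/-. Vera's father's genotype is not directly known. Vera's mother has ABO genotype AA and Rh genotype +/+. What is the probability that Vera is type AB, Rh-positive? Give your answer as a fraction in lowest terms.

1/4

Vera's father's ABO genotype from AO × BO: 1/4 AB, 1/4 AO, 1/4 BO, 1/4 OO.
Crossing each possibility with the mother AA and summing P(type AB): 1/4·1/2 + 1/4·0 + 1/4·1/2 + 1/4·0 = 1/4.
Similarly for Rh via the father's Rh distribution: P(Rh+) = 1.
Independent loci: 1/4 × 1 = 1/4.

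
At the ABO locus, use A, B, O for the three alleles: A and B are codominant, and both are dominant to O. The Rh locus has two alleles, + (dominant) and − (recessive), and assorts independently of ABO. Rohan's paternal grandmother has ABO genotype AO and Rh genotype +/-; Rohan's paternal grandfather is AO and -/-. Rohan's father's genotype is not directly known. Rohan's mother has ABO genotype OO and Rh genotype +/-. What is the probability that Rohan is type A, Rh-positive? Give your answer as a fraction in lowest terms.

5/16

Rohan's father's ABO genotype from AO × AO: 1/4 AA, 1/2 AO, 1/4 OO.
Crossing each possibility with the mother OO and summing P(type A): 1/4·1 + 1/2·1/2 + 1/4·0 = 1/2.
Similarly for Rh via the father's Rh distribution: P(Rh+) = 5/8.
Independent loci: 1/2 × 5/8 = 5/16.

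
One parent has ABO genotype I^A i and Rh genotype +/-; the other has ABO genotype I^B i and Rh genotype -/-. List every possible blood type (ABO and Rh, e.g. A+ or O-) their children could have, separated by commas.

O+, O-, A+, A-, B+, B-, AB+, AB-

Gametes from I^A i × I^B i give offspring ABO genotypes I^A I^B, I^A i, I^B i, i i, i.e. phenotypes O, A, B, AB.
Rh cross +/- × -/- → phenotypes Rh+, Rh-.
Combining independently: O+, O-, A+, A-, B+, B-, AB+, AB-.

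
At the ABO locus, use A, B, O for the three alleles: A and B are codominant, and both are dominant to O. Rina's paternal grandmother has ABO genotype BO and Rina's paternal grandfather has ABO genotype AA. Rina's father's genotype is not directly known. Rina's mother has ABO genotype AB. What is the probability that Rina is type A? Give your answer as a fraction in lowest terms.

3/8

Rina's father's ABO genotype from BO × AA: 1/2 AB, 1/2 AO.
Crossing each possibility with the mother AB and summing P(type A): 1/2·1/4 + 1/2·1/2 = 3/8.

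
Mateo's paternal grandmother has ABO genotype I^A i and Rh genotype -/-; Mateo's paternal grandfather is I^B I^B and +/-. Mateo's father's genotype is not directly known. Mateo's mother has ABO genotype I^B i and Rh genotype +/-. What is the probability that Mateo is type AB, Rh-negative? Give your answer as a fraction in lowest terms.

Mateo's father's ABO genotype from I^A i × I^B I^B: 1/2 I^A I^B, 1/2 I^B i.
Crossing each possibility with the mother I^B i and summing P(type AB): 1/2·1/4 + 1/2·0 = 1/8.
Similarly for Rh via the father's Rh distribution: P(Rh-) = 3/8.
Independent loci: 1/8 × 3/8 = 3/64.

3/64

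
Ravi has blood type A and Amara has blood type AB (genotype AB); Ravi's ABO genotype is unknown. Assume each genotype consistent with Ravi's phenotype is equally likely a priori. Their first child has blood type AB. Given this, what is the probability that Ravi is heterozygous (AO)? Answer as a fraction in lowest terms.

Possible genotypes: Ravi ∈ {AA, AO}; Amara ∈ {AB}.
Weight each parental genotype pair by prior × P(type-AB child):
  AA × AB: posterior weight 2/3.
  AO × AB: posterior weight 1/3.
Sum the posterior weight over pairs where Ravi is AO: 1/3.

1/3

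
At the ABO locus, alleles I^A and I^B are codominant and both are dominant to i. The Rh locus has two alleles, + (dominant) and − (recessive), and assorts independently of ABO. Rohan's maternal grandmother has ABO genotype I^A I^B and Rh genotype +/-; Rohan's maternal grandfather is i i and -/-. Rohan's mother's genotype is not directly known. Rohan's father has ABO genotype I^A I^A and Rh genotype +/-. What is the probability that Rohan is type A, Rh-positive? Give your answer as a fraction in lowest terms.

Rohan's mother's ABO genotype from I^A I^B × i i: 1/2 I^A i, 1/2 I^B i.
Crossing each possibility with the father I^A I^A and summing P(type A): 1/2·1 + 1/2·1/2 = 3/4.
Similarly for Rh via the mother's Rh distribution: P(Rh+) = 5/8.
Independent loci: 3/4 × 5/8 = 15/32.

15/32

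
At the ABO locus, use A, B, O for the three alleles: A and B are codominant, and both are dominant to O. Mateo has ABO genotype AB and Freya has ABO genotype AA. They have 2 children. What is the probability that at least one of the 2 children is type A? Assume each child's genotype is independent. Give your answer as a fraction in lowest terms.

3/4

ABO cross AB × AA → 1/2 A, 1/2 AB.
So P(type A) = 1/2 per child.
P(none) = (1/2)^2 = 1/4; P(at least one) = 1 − 1/4 = 3/4.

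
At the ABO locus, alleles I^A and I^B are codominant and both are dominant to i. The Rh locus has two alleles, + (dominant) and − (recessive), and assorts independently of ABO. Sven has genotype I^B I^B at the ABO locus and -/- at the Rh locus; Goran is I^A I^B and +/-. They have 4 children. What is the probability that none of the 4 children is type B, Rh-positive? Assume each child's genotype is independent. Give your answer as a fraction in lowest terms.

81/256

ABO cross I^B I^B × I^A I^B → 1/2 B, 1/2 AB.
Rh cross -/- × +/- → 1/2 Rh+, 1/2 Rh-; so P(type B, Rh-positive) = 1/2 × 1/2 = 1/4 per child.
P(not type B, Rh-positive) = 3/4 for one child; (3/4)^4 = 81/256.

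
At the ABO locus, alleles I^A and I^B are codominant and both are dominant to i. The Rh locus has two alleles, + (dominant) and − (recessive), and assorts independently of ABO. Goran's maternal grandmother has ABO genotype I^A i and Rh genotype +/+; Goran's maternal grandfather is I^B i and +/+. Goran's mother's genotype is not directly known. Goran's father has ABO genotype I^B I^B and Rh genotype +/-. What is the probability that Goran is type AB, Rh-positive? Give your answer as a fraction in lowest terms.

Goran's mother's ABO genotype from I^A i × I^B i: 1/4 I^A I^B, 1/4 I^A i, 1/4 I^B i, 1/4 i i.
Crossing each possibility with the father I^B I^B and summing P(type AB): 1/4·1/2 + 1/4·1/2 + 1/4·0 + 1/4·0 = 1/4.
Similarly for Rh via the mother's Rh distribution: P(Rh+) = 1.
Independent loci: 1/4 × 1 = 1/4.

1/4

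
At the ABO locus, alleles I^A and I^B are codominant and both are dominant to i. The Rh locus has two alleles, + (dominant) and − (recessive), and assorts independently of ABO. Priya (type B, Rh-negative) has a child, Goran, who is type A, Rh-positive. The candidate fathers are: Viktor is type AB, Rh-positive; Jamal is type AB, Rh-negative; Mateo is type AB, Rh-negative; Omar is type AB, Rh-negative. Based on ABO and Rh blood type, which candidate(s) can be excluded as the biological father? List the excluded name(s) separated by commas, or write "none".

A candidate is excluded only if no genotype consistent with his phenotype could produce a type A, Rh-positive child with a type B, Rh-negative mother.
Jamal (type AB, Rh-): no genotype consistent with that phenotype can produce a type-A Rh+ child with a type-B mother.
Mateo (type AB, Rh-): no genotype consistent with that phenotype can produce a type-A Rh+ child with a type-B mother.
Omar (type AB, Rh-): no genotype consistent with that phenotype can produce a type-A Rh+ child with a type-B mother.

Jamal, Mateo, Omar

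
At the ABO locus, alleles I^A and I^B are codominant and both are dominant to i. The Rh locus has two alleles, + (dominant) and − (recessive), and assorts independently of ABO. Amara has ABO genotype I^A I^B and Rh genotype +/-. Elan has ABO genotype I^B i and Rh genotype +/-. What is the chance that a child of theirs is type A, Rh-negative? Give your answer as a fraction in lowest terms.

1/16

ABO cross I^A I^B × I^B i → offspring phenotypes: 1/4 A, 1/2 B, 1/4 AB.
Rh cross +/- × +/- → 3/4 Rh+, 1/4 Rh-.
Independent loci: P(type A, Rh-negative) = 1/4 × 1/4 = 1/16.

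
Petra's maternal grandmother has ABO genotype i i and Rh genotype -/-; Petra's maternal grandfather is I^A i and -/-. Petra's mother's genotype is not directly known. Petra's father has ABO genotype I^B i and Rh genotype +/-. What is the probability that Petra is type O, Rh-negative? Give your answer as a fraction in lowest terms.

3/16

Petra's mother's ABO genotype from i i × I^A i: 1/2 I^A i, 1/2 i i.
Crossing each possibility with the father I^B i and summing P(type O): 1/2·1/4 + 1/2·1/2 = 3/8.
Similarly for Rh via the mother's Rh distribution: P(Rh-) = 1/2.
Independent loci: 3/8 × 1/2 = 3/16.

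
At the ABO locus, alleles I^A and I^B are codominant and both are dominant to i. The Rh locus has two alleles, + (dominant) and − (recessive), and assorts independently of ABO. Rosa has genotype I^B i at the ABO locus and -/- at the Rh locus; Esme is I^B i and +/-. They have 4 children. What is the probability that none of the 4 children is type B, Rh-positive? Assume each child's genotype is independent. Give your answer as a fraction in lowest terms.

ABO cross I^B i × I^B i → 1/4 O, 3/4 B.
Rh cross -/- × +/- → 1/2 Rh+, 1/2 Rh-; so P(type B, Rh-positive) = 3/4 × 1/2 = 3/8 per child.
P(not type B, Rh-positive) = 5/8 for one child; (5/8)^4 = 625/4096.

625/4096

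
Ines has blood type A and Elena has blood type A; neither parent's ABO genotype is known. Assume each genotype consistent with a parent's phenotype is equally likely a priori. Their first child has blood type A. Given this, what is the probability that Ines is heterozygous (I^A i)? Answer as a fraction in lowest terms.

Possible genotypes: Ines ∈ {I^A I^A, I^A i}; Elena ∈ {I^A I^A, I^A i}.
Weight each parental genotype pair by prior × P(type-A child):
  I^A I^A × I^A I^A: posterior weight 4/15.
  I^A I^A × I^A i: posterior weight 4/15.
  I^A i × I^A I^A: posterior weight 4/15.
  I^A i × I^A i: posterior weight 1/5.
Sum the posterior weight over pairs where Ines is I^A i: 7/15.

7/15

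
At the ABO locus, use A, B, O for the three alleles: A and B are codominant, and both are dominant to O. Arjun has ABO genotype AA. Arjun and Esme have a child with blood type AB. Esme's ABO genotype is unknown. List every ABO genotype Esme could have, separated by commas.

AB, BB, BO

For each candidate genotype of Esme, check whether crossing it with AA can produce every observed child phenotype.
  AA → possible child types {A} ✗
  AB → possible child types {A, AB} ✓
  AO → possible child types {A} ✗
  BB → possible child types {AB} ✓
  BO → possible child types {A, AB} ✓
  OO → possible child types {A} ✗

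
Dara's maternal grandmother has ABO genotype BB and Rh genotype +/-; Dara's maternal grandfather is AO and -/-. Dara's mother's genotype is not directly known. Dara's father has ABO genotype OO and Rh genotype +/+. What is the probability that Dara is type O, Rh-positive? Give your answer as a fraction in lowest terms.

Dara's mother's ABO genotype from BB × AO: 1/2 AB, 1/2 BO.
Crossing each possibility with the father OO and summing P(type O): 1/2·0 + 1/2·1/2 = 1/4.
Similarly for Rh via the mother's Rh distribution: P(Rh+) = 1.
Independent loci: 1/4 × 1 = 1/4.

1/4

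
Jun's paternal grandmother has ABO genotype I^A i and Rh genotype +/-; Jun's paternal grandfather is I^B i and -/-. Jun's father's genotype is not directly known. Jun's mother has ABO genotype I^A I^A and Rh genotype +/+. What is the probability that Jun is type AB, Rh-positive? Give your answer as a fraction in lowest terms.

1/4

Jun's father's ABO genotype from I^A i × I^B i: 1/4 I^A I^B, 1/4 I^A i, 1/4 I^B i, 1/4 i i.
Crossing each possibility with the mother I^A I^A and summing P(type AB): 1/4·1/2 + 1/4·0 + 1/4·1/2 + 1/4·0 = 1/4.
Similarly for Rh via the father's Rh distribution: P(Rh+) = 1.
Independent loci: 1/4 × 1 = 1/4.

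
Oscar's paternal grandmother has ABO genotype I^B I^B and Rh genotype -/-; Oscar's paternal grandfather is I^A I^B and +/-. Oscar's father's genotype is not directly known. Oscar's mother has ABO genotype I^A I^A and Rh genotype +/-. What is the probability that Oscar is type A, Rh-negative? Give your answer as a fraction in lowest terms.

Oscar's father's ABO genotype from I^B I^B × I^A I^B: 1/2 I^A I^B, 1/2 I^B I^B.
Crossing each possibility with the mother I^A I^A and summing P(type A): 1/2·1/2 + 1/2·0 = 1/4.
Similarly for Rh via the father's Rh distribution: P(Rh-) = 3/8.
Independent loci: 1/4 × 3/8 = 3/32.

3/32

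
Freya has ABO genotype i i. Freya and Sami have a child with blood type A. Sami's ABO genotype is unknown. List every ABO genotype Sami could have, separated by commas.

I^A I^A, I^A I^B, I^A i

For each candidate genotype of Sami, check whether crossing it with i i can produce every observed child phenotype.
  I^A I^A → possible child types {A} ✓
  I^A I^B → possible child types {A, B} ✓
  I^A i → possible child types {O, A} ✓
  I^B I^B → possible child types {B} ✗
  I^B i → possible child types {O, B} ✗
  i i → possible child types {O} ✗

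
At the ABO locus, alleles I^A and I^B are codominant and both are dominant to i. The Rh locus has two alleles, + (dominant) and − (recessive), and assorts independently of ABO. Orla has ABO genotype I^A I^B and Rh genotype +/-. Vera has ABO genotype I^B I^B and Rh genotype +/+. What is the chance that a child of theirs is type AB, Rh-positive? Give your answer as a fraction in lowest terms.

1/2

ABO cross I^A I^B × I^B I^B → offspring phenotypes: 1/2 B, 1/2 AB.
Rh cross +/- × +/+ → 1 Rh+.
Independent loci: P(type AB, Rh-positive) = 1/2 × 1 = 1/2.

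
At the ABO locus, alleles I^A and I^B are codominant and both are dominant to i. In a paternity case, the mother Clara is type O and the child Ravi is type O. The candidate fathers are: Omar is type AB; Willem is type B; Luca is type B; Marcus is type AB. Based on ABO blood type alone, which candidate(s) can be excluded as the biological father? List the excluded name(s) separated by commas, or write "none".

Omar, Marcus

A candidate is excluded only if no genotype consistent with his phenotype could produce a type O child with a type O mother.
Omar (type AB): no genotype consistent with that phenotype can produce a type-O child with a type-O mother.
Marcus (type AB): no genotype consistent with that phenotype can produce a type-O child with a type-O mother.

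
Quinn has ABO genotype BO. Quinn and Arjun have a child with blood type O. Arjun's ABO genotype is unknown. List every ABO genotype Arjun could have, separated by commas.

For each candidate genotype of Arjun, check whether crossing it with BO can produce every observed child phenotype.
  AA → possible child types {A, AB} ✗
  AB → possible child types {A, B, AB} ✗
  AO → possible child types {O, A, B, AB} ✓
  BB → possible child types {B} ✗
  BO → possible child types {O, B} ✓
  OO → possible child types {O, B} ✓

AO, BO, OO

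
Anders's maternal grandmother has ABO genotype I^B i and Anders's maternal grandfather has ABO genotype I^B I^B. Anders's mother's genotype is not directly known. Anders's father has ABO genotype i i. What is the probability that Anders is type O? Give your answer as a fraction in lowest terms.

1/4

Anders's mother's ABO genotype from I^B i × I^B I^B: 1/2 I^B I^B, 1/2 I^B i.
Crossing each possibility with the father i i and summing P(type O): 1/2·0 + 1/2·1/2 = 1/4.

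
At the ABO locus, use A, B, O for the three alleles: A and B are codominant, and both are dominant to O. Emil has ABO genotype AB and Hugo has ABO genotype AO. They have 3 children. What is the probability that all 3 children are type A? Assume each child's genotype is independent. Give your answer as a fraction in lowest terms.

1/8

ABO cross AB × AO → 1/2 A, 1/4 B, 1/4 AB.
So P(type A) = 1/2 per child.
All 3 independent: (1/2)^3 = 1/8.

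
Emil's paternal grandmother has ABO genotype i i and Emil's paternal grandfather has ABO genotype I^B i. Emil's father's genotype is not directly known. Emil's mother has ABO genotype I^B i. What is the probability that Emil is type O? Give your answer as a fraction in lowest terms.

3/8

Emil's father's ABO genotype from i i × I^B i: 1/2 I^B i, 1/2 i i.
Crossing each possibility with the mother I^B i and summing P(type O): 1/2·1/4 + 1/2·1/2 = 3/8.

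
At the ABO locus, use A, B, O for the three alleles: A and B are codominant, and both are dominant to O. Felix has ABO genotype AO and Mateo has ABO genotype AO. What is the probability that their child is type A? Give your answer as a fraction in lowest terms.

3/4

ABO cross AO × AO → offspring phenotypes: 1/4 O, 3/4 A.
So P(type A) = 3/4.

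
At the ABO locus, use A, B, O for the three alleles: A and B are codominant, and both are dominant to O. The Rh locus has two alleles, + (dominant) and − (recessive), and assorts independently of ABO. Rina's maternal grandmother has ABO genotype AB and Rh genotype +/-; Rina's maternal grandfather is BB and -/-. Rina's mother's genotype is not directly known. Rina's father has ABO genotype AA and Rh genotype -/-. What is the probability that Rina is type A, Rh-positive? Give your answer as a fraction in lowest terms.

1/16

Rina's mother's ABO genotype from AB × BB: 1/2 AB, 1/2 BB.
Crossing each possibility with the father AA and summing P(type A): 1/2·1/2 + 1/2·0 = 1/4.
Similarly for Rh via the mother's Rh distribution: P(Rh+) = 1/4.
Independent loci: 1/4 × 1/4 = 1/16.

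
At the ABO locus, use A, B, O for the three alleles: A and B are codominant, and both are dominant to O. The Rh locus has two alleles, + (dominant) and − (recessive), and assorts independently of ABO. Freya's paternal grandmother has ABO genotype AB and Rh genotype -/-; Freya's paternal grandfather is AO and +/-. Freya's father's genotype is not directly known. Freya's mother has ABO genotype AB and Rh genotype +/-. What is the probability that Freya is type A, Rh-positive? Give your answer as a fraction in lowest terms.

15/64

Freya's father's ABO genotype from AB × AO: 1/4 AA, 1/4 AB, 1/4 AO, 1/4 BO.
Crossing each possibility with the mother AB and summing P(type A): 1/4·1/2 + 1/4·1/4 + 1/4·1/2 + 1/4·1/4 = 3/8.
Similarly for Rh via the father's Rh distribution: P(Rh+) = 5/8.
Independent loci: 3/8 × 5/8 = 15/64.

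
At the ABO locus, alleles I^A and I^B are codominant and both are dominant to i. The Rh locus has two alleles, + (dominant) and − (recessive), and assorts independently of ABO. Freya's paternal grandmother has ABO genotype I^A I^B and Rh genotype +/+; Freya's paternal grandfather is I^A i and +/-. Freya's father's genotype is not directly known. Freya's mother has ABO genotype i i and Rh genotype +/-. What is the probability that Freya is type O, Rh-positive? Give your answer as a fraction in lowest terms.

Freya's father's ABO genotype from I^A I^B × I^A i: 1/4 I^A I^A, 1/4 I^A I^B, 1/4 I^A i, 1/4 I^B i.
Crossing each possibility with the mother i i and summing P(type O): 1/4·0 + 1/4·0 + 1/4·1/2 + 1/4·1/2 = 1/4.
Similarly for Rh via the father's Rh distribution: P(Rh+) = 7/8.
Independent loci: 1/4 × 7/8 = 7/32.

7/32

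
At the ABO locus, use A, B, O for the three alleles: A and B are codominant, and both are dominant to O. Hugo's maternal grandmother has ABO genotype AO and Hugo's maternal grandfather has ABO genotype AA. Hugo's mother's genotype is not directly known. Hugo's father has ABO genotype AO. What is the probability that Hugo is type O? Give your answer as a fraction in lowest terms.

1/8

Hugo's mother's ABO genotype from AO × AA: 1/2 AA, 1/2 AO.
Crossing each possibility with the father AO and summing P(type O): 1/2·0 + 1/2·1/4 = 1/8.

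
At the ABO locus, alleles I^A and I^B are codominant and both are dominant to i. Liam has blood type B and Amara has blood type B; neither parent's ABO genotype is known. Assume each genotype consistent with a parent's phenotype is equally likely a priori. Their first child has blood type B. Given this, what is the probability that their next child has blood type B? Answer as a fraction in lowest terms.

19/20

Possible genotypes: Liam ∈ {I^B I^B, I^B i}; Amara ∈ {I^B I^B, I^B i}.
Weight each parental genotype pair by prior × P(type-B child):
  I^B I^B × I^B I^B: posterior weight 4/15; P(next child type B) = 1.
  I^B I^B × I^B i: posterior weight 4/15; P(next child type B) = 1.
  I^B i × I^B I^B: posterior weight 4/15; P(next child type B) = 1.
  I^B i × I^B i: posterior weight 1/5; P(next child type B) = 3/4.
Weighted sum = 19/20.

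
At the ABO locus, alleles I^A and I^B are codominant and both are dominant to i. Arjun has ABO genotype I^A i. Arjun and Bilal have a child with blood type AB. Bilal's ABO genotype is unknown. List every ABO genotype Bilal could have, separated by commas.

I^A I^B, I^B I^B, I^B i

For each candidate genotype of Bilal, check whether crossing it with I^A i can produce every observed child phenotype.
  I^A I^A → possible child types {A} ✗
  I^A I^B → possible child types {A, B, AB} ✓
  I^A i → possible child types {O, A} ✗
  I^B I^B → possible child types {B, AB} ✓
  I^B i → possible child types {O, A, B, AB} ✓
  i i → possible child types {O, A} ✗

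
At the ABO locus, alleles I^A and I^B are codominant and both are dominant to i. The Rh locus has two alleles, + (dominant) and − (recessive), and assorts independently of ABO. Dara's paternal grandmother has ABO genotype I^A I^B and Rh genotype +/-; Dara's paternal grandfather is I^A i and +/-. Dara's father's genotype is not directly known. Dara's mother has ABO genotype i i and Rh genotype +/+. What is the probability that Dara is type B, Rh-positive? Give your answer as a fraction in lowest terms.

1/4

Dara's father's ABO genotype from I^A I^B × I^A i: 1/4 I^A I^A, 1/4 I^A I^B, 1/4 I^A i, 1/4 I^B i.
Crossing each possibility with the mother i i and summing P(type B): 1/4·0 + 1/4·1/2 + 1/4·0 + 1/4·1/2 = 1/4.
Similarly for Rh via the father's Rh distribution: P(Rh+) = 1.
Independent loci: 1/4 × 1 = 1/4.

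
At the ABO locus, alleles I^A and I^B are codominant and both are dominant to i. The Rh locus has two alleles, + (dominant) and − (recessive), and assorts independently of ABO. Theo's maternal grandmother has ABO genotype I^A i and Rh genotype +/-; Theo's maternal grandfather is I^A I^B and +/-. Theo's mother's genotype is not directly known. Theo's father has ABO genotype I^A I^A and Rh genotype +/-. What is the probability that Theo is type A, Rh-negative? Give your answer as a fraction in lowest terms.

Theo's mother's ABO genotype from I^A i × I^A I^B: 1/4 I^A I^A, 1/4 I^A I^B, 1/4 I^A i, 1/4 I^B i.
Crossing each possibility with the father I^A I^A and summing P(type A): 1/4·1 + 1/4·1/2 + 1/4·1 + 1/4·1/2 = 3/4.
Similarly for Rh via the mother's Rh distribution: P(Rh-) = 1/4.
Independent loci: 3/4 × 1/4 = 3/16.

3/16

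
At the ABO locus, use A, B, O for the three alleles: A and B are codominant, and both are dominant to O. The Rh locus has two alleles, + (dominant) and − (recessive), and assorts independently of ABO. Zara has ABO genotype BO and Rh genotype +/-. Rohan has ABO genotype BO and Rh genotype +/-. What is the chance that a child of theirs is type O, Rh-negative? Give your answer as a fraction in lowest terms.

1/16

ABO cross BO × BO → offspring phenotypes: 1/4 O, 3/4 B.
Rh cross +/- × +/- → 3/4 Rh+, 1/4 Rh-.
Independent loci: P(type O, Rh-negative) = 1/4 × 1/4 = 1/16.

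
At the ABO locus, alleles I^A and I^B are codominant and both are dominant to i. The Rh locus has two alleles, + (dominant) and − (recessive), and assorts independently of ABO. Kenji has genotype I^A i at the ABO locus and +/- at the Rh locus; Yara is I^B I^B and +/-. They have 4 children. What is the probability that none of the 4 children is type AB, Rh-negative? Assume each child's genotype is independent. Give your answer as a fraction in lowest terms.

ABO cross I^A i × I^B I^B → 1/2 B, 1/2 AB.
Rh cross +/- × +/- → 3/4 Rh+, 1/4 Rh-; so P(type AB, Rh-negative) = 1/2 × 1/4 = 1/8 per child.
P(not type AB, Rh-negative) = 7/8 for one child; (7/8)^4 = 2401/4096.

2401/4096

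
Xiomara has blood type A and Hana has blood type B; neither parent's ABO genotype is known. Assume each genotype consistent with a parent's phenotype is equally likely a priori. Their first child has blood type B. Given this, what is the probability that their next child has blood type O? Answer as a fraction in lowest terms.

1/12

Possible genotypes: Xiomara ∈ {AA, AO}; Hana ∈ {BB, BO}.
Weight each parental genotype pair by prior × P(type-B child):
  AO × BB: posterior weight 2/3; P(next child type O) = 0.
  AO × BO: posterior weight 1/3; P(next child type O) = 1/4.
Weighted sum = 1/12.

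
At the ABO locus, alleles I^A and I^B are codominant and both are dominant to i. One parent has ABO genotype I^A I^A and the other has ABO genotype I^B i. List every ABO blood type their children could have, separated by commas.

A, AB

Gametes from I^A I^A × I^B i give offspring ABO genotypes I^A I^B, I^A i, i.e. phenotypes A, AB.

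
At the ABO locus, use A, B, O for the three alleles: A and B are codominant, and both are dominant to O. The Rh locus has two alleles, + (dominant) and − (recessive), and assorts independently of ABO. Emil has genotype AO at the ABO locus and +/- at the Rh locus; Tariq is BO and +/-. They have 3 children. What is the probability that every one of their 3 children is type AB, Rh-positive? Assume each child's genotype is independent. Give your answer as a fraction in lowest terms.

27/4096

ABO cross AO × BO → 1/4 O, 1/4 A, 1/4 B, 1/4 AB.
Rh cross +/- × +/- → 3/4 Rh+, 1/4 Rh-; so P(type AB, Rh-positive) = 1/4 × 3/4 = 3/16 per child.
All 3 independent: (3/16)^3 = 27/4096.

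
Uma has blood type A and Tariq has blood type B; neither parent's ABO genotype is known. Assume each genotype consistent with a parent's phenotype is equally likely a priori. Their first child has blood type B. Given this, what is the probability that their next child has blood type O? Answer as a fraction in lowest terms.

Possible genotypes: Uma ∈ {AA, AO}; Tariq ∈ {BB, BO}.
Weight each parental genotype pair by prior × P(type-B child):
  AO × BB: posterior weight 2/3; P(next child type O) = 0.
  AO × BO: posterior weight 1/3; P(next child type O) = 1/4.
Weighted sum = 1/12.

1/12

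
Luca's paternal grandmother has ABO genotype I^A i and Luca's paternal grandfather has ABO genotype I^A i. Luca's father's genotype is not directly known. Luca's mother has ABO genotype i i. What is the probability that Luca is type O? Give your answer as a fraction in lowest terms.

1/2

Luca's father's ABO genotype from I^A i × I^A i: 1/4 I^A I^A, 1/2 I^A i, 1/4 i i.
Crossing each possibility with the mother i i and summing P(type O): 1/4·0 + 1/2·1/2 + 1/4·1 = 1/2.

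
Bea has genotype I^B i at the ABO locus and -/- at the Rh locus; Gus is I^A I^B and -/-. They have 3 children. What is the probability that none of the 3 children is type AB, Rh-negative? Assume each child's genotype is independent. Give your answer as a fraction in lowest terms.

ABO cross I^B i × I^A I^B → 1/4 A, 1/2 B, 1/4 AB.
Rh cross -/- × -/- → 1 Rh-; so P(type AB, Rh-negative) = 1/4 × 1 = 1/4 per child.
P(not type AB, Rh-negative) = 3/4 for one child; (3/4)^3 = 27/64.

27/64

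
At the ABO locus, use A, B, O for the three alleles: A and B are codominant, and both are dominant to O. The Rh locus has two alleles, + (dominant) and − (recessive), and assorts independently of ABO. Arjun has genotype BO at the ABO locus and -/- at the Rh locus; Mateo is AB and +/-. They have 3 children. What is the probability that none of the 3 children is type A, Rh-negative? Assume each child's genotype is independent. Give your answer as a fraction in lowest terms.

ABO cross BO × AB → 1/4 A, 1/2 B, 1/4 AB.
Rh cross -/- × +/- → 1/2 Rh+, 1/2 Rh-; so P(type A, Rh-negative) = 1/4 × 1/2 = 1/8 per child.
P(not type A, Rh-negative) = 7/8 for one child; (7/8)^3 = 343/512.

343/512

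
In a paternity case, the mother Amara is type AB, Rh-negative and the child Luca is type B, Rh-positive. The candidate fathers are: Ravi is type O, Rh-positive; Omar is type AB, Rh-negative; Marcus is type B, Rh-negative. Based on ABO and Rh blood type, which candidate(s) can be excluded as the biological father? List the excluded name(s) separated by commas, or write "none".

Omar, Marcus

A candidate is excluded only if no genotype consistent with his phenotype could produce a type B, Rh-positive child with a type AB, Rh-negative mother.
Omar (type AB, Rh-): no genotype consistent with that phenotype can produce a type-B Rh+ child with a type-AB mother.
Marcus (type B, Rh-): no genotype consistent with that phenotype can produce a type-B Rh+ child with a type-AB mother.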